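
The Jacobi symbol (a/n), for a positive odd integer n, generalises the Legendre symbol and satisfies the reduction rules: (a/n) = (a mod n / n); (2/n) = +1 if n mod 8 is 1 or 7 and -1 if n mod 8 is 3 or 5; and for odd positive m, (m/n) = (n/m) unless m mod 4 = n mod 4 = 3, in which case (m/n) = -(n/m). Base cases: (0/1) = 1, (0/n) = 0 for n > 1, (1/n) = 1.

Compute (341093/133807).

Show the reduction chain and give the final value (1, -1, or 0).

-1

(341093/133807) = (73479/133807)   [reduce mod 133807]
reciprocity: (73479/133807) = -1·(133807/73479) since 73479 mod 4 = 3, 133807 mod 4 = 3; sign now -1
(133807/73479) = (60328/73479)   [reduce mod 73479]
60328 = 2^3·7541; (2/73479) = +1 since 73479 mod 8 = 7, so (60328/73479) = (+1)^3·(7541/73479); sign now -1
reciprocity: (7541/73479) = +1·(73479/7541) since 7541 mod 4 = 1, 73479 mod 4 = 3; sign now -1
(73479/7541) = (5610/7541)   [reduce mod 7541]
5610 = 2^1·2805; (2/7541) = -1 since 7541 mod 8 = 5, so (5610/7541) = (-1)^1·(2805/7541); sign now +1
reciprocity: (2805/7541) = +1·(7541/2805) since 2805 mod 4 = 1, 7541 mod 4 = 1; sign now +1
(7541/2805) = (1931/2805)   [reduce mod 2805]
reciprocity: (1931/2805) = +1·(2805/1931) since 1931 mod 4 = 3, 2805 mod 4 = 1; sign now +1
(2805/1931) = (874/1931)   [reduce mod 1931]
874 = 2^1·437; (2/1931) = -1 since 1931 mod 8 = 3, so (874/1931) = (-1)^1·(437/1931); sign now -1
reciprocity: (437/1931) = +1·(1931/437) since 437 mod 4 = 1, 1931 mod 4 = 3; sign now -1
(1931/437) = (183/437)   [reduce mod 437]
reciprocity: (183/437) = +1·(437/183) since 183 mod 4 = 3, 437 mod 4 = 1; sign now -1
(437/183) = (71/183)   [reduce mod 183]
reciprocity: (71/183) = -1·(183/71) since 71 mod 4 = 3, 183 mod 4 = 3; sign now +1
(183/71) = (41/71)   [reduce mod 71]
reciprocity: (41/71) = +1·(71/41) since 41 mod 4 = 1, 71 mod 4 = 3; sign now +1
(71/41) = (30/41)   [reduce mod 41]
30 = 2^1·15; (2/41) = +1 since 41 mod 8 = 1, so (30/41) = (+1)^1·(15/41); sign now +1
reciprocity: (15/41) = +1·(41/15) since 15 mod 4 = 3, 41 mod 4 = 1; sign now +1
(41/15) = (11/15)   [reduce mod 15]
reciprocity: (11/15) = -1·(15/11) since 11 mod 4 = 3, 15 mod 4 = 3; sign now -1
(15/11) = (4/11)   [reduce mod 11]
4 = 2^2·1; (2/11) = -1 since 11 mod 8 = 3, so (4/11) = (-1)^2·(1/11); sign now -1
(1/11) = 1; final value = sign = -1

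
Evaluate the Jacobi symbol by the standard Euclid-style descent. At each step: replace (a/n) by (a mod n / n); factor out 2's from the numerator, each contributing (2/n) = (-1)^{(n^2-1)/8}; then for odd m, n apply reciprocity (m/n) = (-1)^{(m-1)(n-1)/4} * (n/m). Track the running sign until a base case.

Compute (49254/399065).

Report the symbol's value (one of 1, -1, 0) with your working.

factor out 2^1: 49254 = 2^1·24627; with 399065 mod 8 = 1, (2/399065) = +1; sign now +1; continue with (24627/399065)
flip (24627/399065) -> (399065/24627): both odd, 24627 mod 4 = 3, 399065 mod 4 = 1, so the flip contributes +1; sign now +1
(399065/24627): 399065 mod 24627 = 5033, so (399065/24627) = (5033/24627)
flip (5033/24627) -> (24627/5033): both odd, 5033 mod 4 = 1, 24627 mod 4 = 3, so the flip contributes +1; sign now +1
(24627/5033): 24627 mod 5033 = 4495, so (24627/5033) = (4495/5033)
flip (4495/5033) -> (5033/4495): both odd, 4495 mod 4 = 3, 5033 mod 4 = 1, so the flip contributes +1; sign now +1
(5033/4495): 5033 mod 4495 = 538, so (5033/4495) = (538/4495)
factor out 2^1: 538 = 2^1·269; with 4495 mod 8 = 7, (2/4495) = +1; sign now +1; continue with (269/4495)
flip (269/4495) -> (4495/269): both odd, 269 mod 4 = 1, 4495 mod 4 = 3, so the flip contributes +1; sign now +1
(4495/269): 4495 mod 269 = 191, so (4495/269) = (191/269)
flip (191/269) -> (269/191): both odd, 191 mod 4 = 3, 269 mod 4 = 1, so the flip contributes +1; sign now +1
(269/191): 269 mod 191 = 78, so (269/191) = (78/191)
factor out 2^1: 78 = 2^1·39; with 191 mod 8 = 7, (2/191) = +1; sign now +1; continue with (39/191)
flip (39/191) -> (191/39): both odd, 39 mod 4 = 3, 191 mod 4 = 3, so the flip contributes -1; sign now -1
(191/39): 191 mod 39 = 35, so (191/39) = (35/39)
flip (35/39) -> (39/35): both odd, 35 mod 4 = 3, 39 mod 4 = 3, so the flip contributes -1; sign now +1
(39/35): 39 mod 35 = 4, so (39/35) = (4/35)
factor out 2^2: 4 = 2^2·1; with 35 mod 8 = 3, (2/35) = -1; sign now +1; continue with (1/35)
reached (1/35) = 1, so the symbol is +1

1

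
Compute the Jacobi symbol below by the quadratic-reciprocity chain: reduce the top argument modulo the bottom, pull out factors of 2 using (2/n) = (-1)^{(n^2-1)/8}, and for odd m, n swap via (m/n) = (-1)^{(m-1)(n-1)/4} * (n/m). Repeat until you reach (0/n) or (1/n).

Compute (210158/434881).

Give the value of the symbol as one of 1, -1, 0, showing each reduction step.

1

factor out 2^1: 210158 = 2^1·105079; with 434881 mod 8 = 1, (2/434881) = +1; sign now +1; continue with (105079/434881)
flip (105079/434881) -> (434881/105079): both odd, 105079 mod 4 = 3, 434881 mod 4 = 1, so the flip contributes +1; sign now +1
(434881/105079): 434881 mod 105079 = 14565, so (434881/105079) = (14565/105079)
flip (14565/105079) -> (105079/14565): both odd, 14565 mod 4 = 1, 105079 mod 4 = 3, so the flip contributes +1; sign now +1
(105079/14565): 105079 mod 14565 = 3124, so (105079/14565) = (3124/14565)
factor out 2^2: 3124 = 2^2·781; with 14565 mod 8 = 5, (2/14565) = -1; sign now +1; continue with (781/14565)
flip (781/14565) -> (14565/781): both odd, 781 mod 4 = 1, 14565 mod 4 = 1, so the flip contributes +1; sign now +1
(14565/781): 14565 mod 781 = 507, so (14565/781) = (507/781)
flip (507/781) -> (781/507): both odd, 507 mod 4 = 3, 781 mod 4 = 1, so the flip contributes +1; sign now +1
(781/507): 781 mod 507 = 274, so (781/507) = (274/507)
factor out 2^1: 274 = 2^1·137; with 507 mod 8 = 3, (2/507) = -1; sign now -1; continue with (137/507)
flip (137/507) -> (507/137): both odd, 137 mod 4 = 1, 507 mod 4 = 3, so the flip contributes +1; sign now -1
(507/137): 507 mod 137 = 96, so (507/137) = (96/137)
factor out 2^5: 96 = 2^5·3; with 137 mod 8 = 1, (2/137) = +1; sign now -1; continue with (3/137)
flip (3/137) -> (137/3): both odd, 3 mod 4 = 3, 137 mod 4 = 1, so the flip contributes +1; sign now -1
(137/3): 137 mod 3 = 2, so (137/3) = (2/3)
factor out 2^1: 2 = 2^1·1; with 3 mod 8 = 3, (2/3) = -1; sign now +1; continue with (1/3)
reached (1/3) = 1, so the symbol is +1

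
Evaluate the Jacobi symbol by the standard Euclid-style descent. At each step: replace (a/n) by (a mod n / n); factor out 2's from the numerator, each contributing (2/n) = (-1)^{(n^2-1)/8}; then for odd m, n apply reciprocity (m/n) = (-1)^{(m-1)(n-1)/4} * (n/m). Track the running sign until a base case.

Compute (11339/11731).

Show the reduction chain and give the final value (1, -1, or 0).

1

flip (11339/11731) -> (11731/11339): both odd, 11339 mod 4 = 3, 11731 mod 4 = 3, so the flip contributes -1; sign now -1
(11731/11339): 11731 mod 11339 = 392, so (11731/11339) = (392/11339)
factor out 2^3: 392 = 2^3·49; with 11339 mod 8 = 3, (2/11339) = -1; sign now +1; continue with (49/11339)
flip (49/11339) -> (11339/49): both odd, 49 mod 4 = 1, 11339 mod 4 = 3, so the flip contributes +1; sign now +1
(11339/49): 11339 mod 49 = 20, so (11339/49) = (20/49)
factor out 2^2: 20 = 2^2·5; with 49 mod 8 = 1, (2/49) = +1; sign now +1; continue with (5/49)
flip (5/49) -> (49/5): both odd, 5 mod 4 = 1, 49 mod 4 = 1, so the flip contributes +1; sign now +1
(49/5): 49 mod 5 = 4, so (49/5) = (4/5)
factor out 2^2: 4 = 2^2·1; with 5 mod 8 = 5, (2/5) = -1; sign now +1; continue with (1/5)
reached (1/5) = 1, so the symbol is +1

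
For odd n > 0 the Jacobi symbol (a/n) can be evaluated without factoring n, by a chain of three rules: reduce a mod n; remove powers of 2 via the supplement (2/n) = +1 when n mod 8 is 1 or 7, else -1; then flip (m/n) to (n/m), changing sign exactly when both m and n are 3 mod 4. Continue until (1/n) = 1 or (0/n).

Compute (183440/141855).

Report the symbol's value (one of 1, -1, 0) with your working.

(183440/141855): 183440 mod 141855 = 41585, so (183440/141855) = (41585/141855)
flip (41585/141855) -> (141855/41585): both odd, 41585 mod 4 = 1, 141855 mod 4 = 3, so the flip contributes +1; sign now +1
(141855/41585): 141855 mod 41585 = 17100, so (141855/41585) = (17100/41585)
factor out 2^2: 17100 = 2^2·4275; with 41585 mod 8 = 1, (2/41585) = +1; sign now +1; continue with (4275/41585)
flip (4275/41585) -> (41585/4275): both odd, 4275 mod 4 = 3, 41585 mod 4 = 1, so the flip contributes +1; sign now +1
(41585/4275): 41585 mod 4275 = 3110, so (41585/4275) = (3110/4275)
factor out 2^1: 3110 = 2^1·1555; with 4275 mod 8 = 3, (2/4275) = -1; sign now -1; continue with (1555/4275)
flip (1555/4275) -> (4275/1555): both odd, 1555 mod 4 = 3, 4275 mod 4 = 3, so the flip contributes -1; sign now +1
(4275/1555): 4275 mod 1555 = 1165, so (4275/1555) = (1165/1555)
flip (1165/1555) -> (1555/1165): both odd, 1165 mod 4 = 1, 1555 mod 4 = 3, so the flip contributes +1; sign now +1
(1555/1165): 1555 mod 1165 = 390, so (1555/1165) = (390/1165)
factor out 2^1: 390 = 2^1·195; with 1165 mod 8 = 5, (2/1165) = -1; sign now -1; continue with (195/1165)
flip (195/1165) -> (1165/195): both odd, 195 mod 4 = 3, 1165 mod 4 = 1, so the flip contributes +1; sign now -1
(1165/195): 1165 mod 195 = 190, so (1165/195) = (190/195)
factor out 2^1: 190 = 2^1·95; with 195 mod 8 = 3, (2/195) = -1; sign now +1; continue with (95/195)
flip (95/195) -> (195/95): both odd, 95 mod 4 = 3, 195 mod 4 = 3, so the flip contributes -1; sign now -1
(195/95): 195 mod 95 = 5, so (195/95) = (5/95)
flip (5/95) -> (95/5): both odd, 5 mod 4 = 1, 95 mod 4 = 3, so the flip contributes +1; sign now -1
(95/5): 95 mod 5 = 0, so (95/5) = (0/5)
reached (0/5); gcd(a, n) > 1, so (0/5) = 0 and the symbol is 0

0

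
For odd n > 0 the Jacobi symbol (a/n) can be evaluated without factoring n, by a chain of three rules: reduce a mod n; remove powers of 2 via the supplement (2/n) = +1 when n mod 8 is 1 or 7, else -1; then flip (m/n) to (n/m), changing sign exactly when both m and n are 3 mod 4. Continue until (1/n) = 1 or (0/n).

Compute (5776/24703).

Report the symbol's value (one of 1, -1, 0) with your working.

1

factor out 2^4: 5776 = 2^4·361; with 24703 mod 8 = 7, (2/24703) = +1; sign now +1; continue with (361/24703)
flip (361/24703) -> (24703/361): both odd, 361 mod 4 = 1, 24703 mod 4 = 3, so the flip contributes +1; sign now +1
(24703/361): 24703 mod 361 = 155, so (24703/361) = (155/361)
flip (155/361) -> (361/155): both odd, 155 mod 4 = 3, 361 mod 4 = 1, so the flip contributes +1; sign now +1
(361/155): 361 mod 155 = 51, so (361/155) = (51/155)
flip (51/155) -> (155/51): both odd, 51 mod 4 = 3, 155 mod 4 = 3, so the flip contributes -1; sign now -1
(155/51): 155 mod 51 = 2, so (155/51) = (2/51)
factor out 2^1: 2 = 2^1·1; with 51 mod 8 = 3, (2/51) = -1; sign now +1; continue with (1/51)
reached (1/51) = 1, so the symbol is +1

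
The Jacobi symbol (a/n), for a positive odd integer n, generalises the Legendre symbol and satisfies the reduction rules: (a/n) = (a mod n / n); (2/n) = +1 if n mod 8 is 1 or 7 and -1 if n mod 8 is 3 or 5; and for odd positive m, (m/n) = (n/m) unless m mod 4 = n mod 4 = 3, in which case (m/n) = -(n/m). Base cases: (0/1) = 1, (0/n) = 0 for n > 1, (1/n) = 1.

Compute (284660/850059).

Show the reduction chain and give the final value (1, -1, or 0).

284660 = 2^2·71165; (2/850059) = -1 since 850059 mod 8 = 3, so (284660/850059) = (-1)^2·(71165/850059); sign now +1
reciprocity: (71165/850059) = +1·(850059/71165) since 71165 mod 4 = 1, 850059 mod 4 = 3; sign now +1
(850059/71165) = (67244/71165)   [reduce mod 71165]
67244 = 2^2·16811; (2/71165) = -1 since 71165 mod 8 = 5, so (67244/71165) = (-1)^2·(16811/71165); sign now +1
reciprocity: (16811/71165) = +1·(71165/16811) since 16811 mod 4 = 3, 71165 mod 4 = 1; sign now +1
(71165/16811) = (3921/16811)   [reduce mod 16811]
reciprocity: (3921/16811) = +1·(16811/3921) since 3921 mod 4 = 1, 16811 mod 4 = 3; sign now +1
(16811/3921) = (1127/3921)   [reduce mod 3921]
reciprocity: (1127/3921) = +1·(3921/1127) since 1127 mod 4 = 3, 3921 mod 4 = 1; sign now +1
(3921/1127) = (540/1127)   [reduce mod 1127]
540 = 2^2·135; (2/1127) = +1 since 1127 mod 8 = 7, so (540/1127) = (+1)^2·(135/1127); sign now +1
reciprocity: (135/1127) = -1·(1127/135) since 135 mod 4 = 3, 1127 mod 4 = 3; sign now -1
(1127/135) = (47/135)   [reduce mod 135]
reciprocity: (47/135) = -1·(135/47) since 47 mod 4 = 3, 135 mod 4 = 3; sign now +1
(135/47) = (41/47)   [reduce mod 47]
reciprocity: (41/47) = +1·(47/41) since 41 mod 4 = 1, 47 mod 4 = 3; sign now +1
(47/41) = (6/41)   [reduce mod 41]
6 = 2^1·3; (2/41) = +1 since 41 mod 8 = 1, so (6/41) = (+1)^1·(3/41); sign now +1
reciprocity: (3/41) = +1·(41/3) since 3 mod 4 = 3, 41 mod 4 = 1; sign now +1
(41/3) = (2/3)   [reduce mod 3]
2 = 2^1·1; (2/3) = -1 since 3 mod 8 = 3, so (2/3) = (-1)^1·(1/3); sign now -1
(1/3) = 1; final value = sign = -1

-1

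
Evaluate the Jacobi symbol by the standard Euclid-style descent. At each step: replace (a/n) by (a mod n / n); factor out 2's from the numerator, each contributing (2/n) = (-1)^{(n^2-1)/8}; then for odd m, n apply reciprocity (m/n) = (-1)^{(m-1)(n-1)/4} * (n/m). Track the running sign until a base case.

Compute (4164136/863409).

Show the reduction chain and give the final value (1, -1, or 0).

-1

(4164136/863409): 4164136 mod 863409 = 710500, so (4164136/863409) = (710500/863409)
factor out 2^2: 710500 = 2^2·177625; with 863409 mod 8 = 1, (2/863409) = +1; sign now +1; continue with (177625/863409)
flip (177625/863409) -> (863409/177625): both odd, 177625 mod 4 = 1, 863409 mod 4 = 1, so the flip contributes +1; sign now +1
(863409/177625): 863409 mod 177625 = 152909, so (863409/177625) = (152909/177625)
flip (152909/177625) -> (177625/152909): both odd, 152909 mod 4 = 1, 177625 mod 4 = 1, so the flip contributes +1; sign now +1
(177625/152909): 177625 mod 152909 = 24716, so (177625/152909) = (24716/152909)
factor out 2^2: 24716 = 2^2·6179; with 152909 mod 8 = 5, (2/152909) = -1; sign now +1; continue with (6179/152909)
flip (6179/152909) -> (152909/6179): both odd, 6179 mod 4 = 3, 152909 mod 4 = 1, so the flip contributes +1; sign now +1
(152909/6179): 152909 mod 6179 = 4613, so (152909/6179) = (4613/6179)
flip (4613/6179) -> (6179/4613): both odd, 4613 mod 4 = 1, 6179 mod 4 = 3, so the flip contributes +1; sign now +1
(6179/4613): 6179 mod 4613 = 1566, so (6179/4613) = (1566/4613)
factor out 2^1: 1566 = 2^1·783; with 4613 mod 8 = 5, (2/4613) = -1; sign now -1; continue with (783/4613)
flip (783/4613) -> (4613/783): both odd, 783 mod 4 = 3, 4613 mod 4 = 1, so the flip contributes +1; sign now -1
(4613/783): 4613 mod 783 = 698, so (4613/783) = (698/783)
factor out 2^1: 698 = 2^1·349; with 783 mod 8 = 7, (2/783) = +1; sign now -1; continue with (349/783)
flip (349/783) -> (783/349): both odd, 349 mod 4 = 1, 783 mod 4 = 3, so the flip contributes +1; sign now -1
(783/349): 783 mod 349 = 85, so (783/349) = (85/349)
flip (85/349) -> (349/85): both odd, 85 mod 4 = 1, 349 mod 4 = 1, so the flip contributes +1; sign now -1
(349/85): 349 mod 85 = 9, so (349/85) = (9/85)
flip (9/85) -> (85/9): both odd, 9 mod 4 = 1, 85 mod 4 = 1, so the flip contributes +1; sign now -1
(85/9): 85 mod 9 = 4, so (85/9) = (4/9)
factor out 2^2: 4 = 2^2·1; with 9 mod 8 = 1, (2/9) = +1; sign now -1; continue with (1/9)
reached (1/9) = 1, so the symbol is -1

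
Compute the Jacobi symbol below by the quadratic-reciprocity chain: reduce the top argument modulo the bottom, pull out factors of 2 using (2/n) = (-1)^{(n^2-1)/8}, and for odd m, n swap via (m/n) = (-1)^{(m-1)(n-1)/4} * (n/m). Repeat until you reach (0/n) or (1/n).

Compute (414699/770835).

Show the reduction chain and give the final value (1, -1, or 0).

0

reciprocity: (414699/770835) = -1·(770835/414699) since 414699 mod 4 = 3, 770835 mod 4 = 3; sign now -1
(770835/414699) = (356136/414699)   [reduce mod 414699]
356136 = 2^3·44517; (2/414699) = -1 since 414699 mod 8 = 3, so (356136/414699) = (-1)^3·(44517/414699); sign now +1
reciprocity: (44517/414699) = +1·(414699/44517) since 44517 mod 4 = 1, 414699 mod 4 = 3; sign now +1
(414699/44517) = (14046/44517)   [reduce mod 44517]
14046 = 2^1·7023; (2/44517) = -1 since 44517 mod 8 = 5, so (14046/44517) = (-1)^1·(7023/44517); sign now -1
reciprocity: (7023/44517) = +1·(44517/7023) since 7023 mod 4 = 3, 44517 mod 4 = 1; sign now -1
(44517/7023) = (2379/7023)   [reduce mod 7023]
reciprocity: (2379/7023) = -1·(7023/2379) since 2379 mod 4 = 3, 7023 mod 4 = 3; sign now +1
(7023/2379) = (2265/2379)   [reduce mod 2379]
reciprocity: (2265/2379) = +1·(2379/2265) since 2265 mod 4 = 1, 2379 mod 4 = 3; sign now +1
(2379/2265) = (114/2265)   [reduce mod 2265]
114 = 2^1·57; (2/2265) = +1 since 2265 mod 8 = 1, so (114/2265) = (+1)^1·(57/2265); sign now +1
reciprocity: (57/2265) = +1·(2265/57) since 57 mod 4 = 1, 2265 mod 4 = 1; sign now +1
(2265/57) = (42/57)   [reduce mod 57]
42 = 2^1·21; (2/57) = +1 since 57 mod 8 = 1, so (42/57) = (+1)^1·(21/57); sign now +1
reciprocity: (21/57) = +1·(57/21) since 21 mod 4 = 1, 57 mod 4 = 1; sign now +1
(57/21) = (15/21)   [reduce mod 21]
reciprocity: (15/21) = +1·(21/15) since 15 mod 4 = 3, 21 mod 4 = 1; sign now +1
(21/15) = (6/15)   [reduce mod 15]
6 = 2^1·3; (2/15) = +1 since 15 mod 8 = 7, so (6/15) = (+1)^1·(3/15); sign now +1
reciprocity: (3/15) = -1·(15/3) since 3 mod 4 = 3, 15 mod 4 = 3; sign now -1
(15/3) = (0/3)   [reduce mod 3]
(0/3) = 0   [gcd(a, n) > 1]; final value = 0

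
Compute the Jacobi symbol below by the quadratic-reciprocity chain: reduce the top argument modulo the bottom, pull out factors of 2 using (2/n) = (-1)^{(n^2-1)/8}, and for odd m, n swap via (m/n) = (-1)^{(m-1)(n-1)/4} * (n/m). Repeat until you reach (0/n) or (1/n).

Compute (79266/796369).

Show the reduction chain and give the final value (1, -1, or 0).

1

79266 = 2^1·39633; (2/796369) = +1 since 796369 mod 8 = 1, so (79266/796369) = (+1)^1·(39633/796369); sign now +1
reciprocity: (39633/796369) = +1·(796369/39633) since 39633 mod 4 = 1, 796369 mod 4 = 1; sign now +1
(796369/39633) = (3709/39633)   [reduce mod 39633]
reciprocity: (3709/39633) = +1·(39633/3709) since 3709 mod 4 = 1, 39633 mod 4 = 1; sign now +1
(39633/3709) = (2543/3709)   [reduce mod 3709]
reciprocity: (2543/3709) = +1·(3709/2543) since 2543 mod 4 = 3, 3709 mod 4 = 1; sign now +1
(3709/2543) = (1166/2543)   [reduce mod 2543]
1166 = 2^1·583; (2/2543) = +1 since 2543 mod 8 = 7, so (1166/2543) = (+1)^1·(583/2543); sign now +1
reciprocity: (583/2543) = -1·(2543/583) since 583 mod 4 = 3, 2543 mod 4 = 3; sign now -1
(2543/583) = (211/583)   [reduce mod 583]
reciprocity: (211/583) = -1·(583/211) since 211 mod 4 = 3, 583 mod 4 = 3; sign now +1
(583/211) = (161/211)   [reduce mod 211]
reciprocity: (161/211) = +1·(211/161) since 161 mod 4 = 1, 211 mod 4 = 3; sign now +1
(211/161) = (50/161)   [reduce mod 161]
50 = 2^1·25; (2/161) = +1 since 161 mod 8 = 1, so (50/161) = (+1)^1·(25/161); sign now +1
reciprocity: (25/161) = +1·(161/25) since 25 mod 4 = 1, 161 mod 4 = 1; sign now +1
(161/25) = (11/25)   [reduce mod 25]
reciprocity: (11/25) = +1·(25/11) since 11 mod 4 = 3, 25 mod 4 = 1; sign now +1
(25/11) = (3/11)   [reduce mod 11]
reciprocity: (3/11) = -1·(11/3) since 3 mod 4 = 3, 11 mod 4 = 3; sign now -1
(11/3) = (2/3)   [reduce mod 3]
2 = 2^1·1; (2/3) = -1 since 3 mod 8 = 3, so (2/3) = (-1)^1·(1/3); sign now +1
(1/3) = 1; final value = sign = +1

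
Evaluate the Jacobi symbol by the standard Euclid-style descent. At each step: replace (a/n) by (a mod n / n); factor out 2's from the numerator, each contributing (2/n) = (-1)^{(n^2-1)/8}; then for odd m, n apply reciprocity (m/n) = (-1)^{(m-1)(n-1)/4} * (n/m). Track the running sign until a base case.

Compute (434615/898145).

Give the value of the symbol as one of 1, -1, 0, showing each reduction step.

flip (434615/898145) -> (898145/434615): both odd, 434615 mod 4 = 3, 898145 mod 4 = 1, so the flip contributes +1; sign now +1
(898145/434615): 898145 mod 434615 = 28915, so (898145/434615) = (28915/434615)
flip (28915/434615) -> (434615/28915): both odd, 28915 mod 4 = 3, 434615 mod 4 = 3, so the flip contributes -1; sign now -1
(434615/28915): 434615 mod 28915 = 890, so (434615/28915) = (890/28915)
factor out 2^1: 890 = 2^1·445; with 28915 mod 8 = 3, (2/28915) = -1; sign now +1; continue with (445/28915)
flip (445/28915) -> (28915/445): both odd, 445 mod 4 = 1, 28915 mod 4 = 3, so the flip contributes +1; sign now +1
(28915/445): 28915 mod 445 = 435, so (28915/445) = (435/445)
flip (435/445) -> (445/435): both odd, 435 mod 4 = 3, 445 mod 4 = 1, so the flip contributes +1; sign now +1
(445/435): 445 mod 435 = 10, so (445/435) = (10/435)
factor out 2^1: 10 = 2^1·5; with 435 mod 8 = 3, (2/435) = -1; sign now -1; continue with (5/435)
flip (5/435) -> (435/5): both odd, 5 mod 4 = 1, 435 mod 4 = 3, so the flip contributes +1; sign now -1
(435/5): 435 mod 5 = 0, so (435/5) = (0/5)
reached (0/5); gcd(a, n) > 1, so (0/5) = 0 and the symbol is 0

0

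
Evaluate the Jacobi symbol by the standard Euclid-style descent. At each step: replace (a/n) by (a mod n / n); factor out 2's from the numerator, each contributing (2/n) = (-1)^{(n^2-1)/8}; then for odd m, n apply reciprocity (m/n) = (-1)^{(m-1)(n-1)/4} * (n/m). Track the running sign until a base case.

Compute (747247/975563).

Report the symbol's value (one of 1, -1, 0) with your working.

reciprocity: (747247/975563) = -1·(975563/747247) since 747247 mod 4 = 3, 975563 mod 4 = 3; sign now -1
(975563/747247) = (228316/747247)   [reduce mod 747247]
228316 = 2^2·57079; (2/747247) = +1 since 747247 mod 8 = 7, so (228316/747247) = (+1)^2·(57079/747247); sign now -1
reciprocity: (57079/747247) = -1·(747247/57079) since 57079 mod 4 = 3, 747247 mod 4 = 3; sign now +1
(747247/57079) = (5220/57079)   [reduce mod 57079]
5220 = 2^2·1305; (2/57079) = +1 since 57079 mod 8 = 7, so (5220/57079) = (+1)^2·(1305/57079); sign now +1
reciprocity: (1305/57079) = +1·(57079/1305) since 1305 mod 4 = 1, 57079 mod 4 = 3; sign now +1
(57079/1305) = (964/1305)   [reduce mod 1305]
964 = 2^2·241; (2/1305) = +1 since 1305 mod 8 = 1, so (964/1305) = (+1)^2·(241/1305); sign now +1
reciprocity: (241/1305) = +1·(1305/241) since 241 mod 4 = 1, 1305 mod 4 = 1; sign now +1
(1305/241) = (100/241)   [reduce mod 241]
100 = 2^2·25; (2/241) = +1 since 241 mod 8 = 1, so (100/241) = (+1)^2·(25/241); sign now +1
reciprocity: (25/241) = +1·(241/25) since 25 mod 4 = 1, 241 mod 4 = 1; sign now +1
(241/25) = (16/25)   [reduce mod 25]
16 = 2^4·1; (2/25) = +1 since 25 mod 8 = 1, so (16/25) = (+1)^4·(1/25); sign now +1
(1/25) = 1; final value = sign = +1

1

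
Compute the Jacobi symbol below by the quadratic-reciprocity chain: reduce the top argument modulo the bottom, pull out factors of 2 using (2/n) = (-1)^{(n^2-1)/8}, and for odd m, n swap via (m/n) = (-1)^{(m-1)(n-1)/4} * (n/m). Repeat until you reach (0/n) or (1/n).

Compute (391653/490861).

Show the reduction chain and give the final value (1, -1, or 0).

1

reciprocity: (391653/490861) = +1·(490861/391653) since 391653 mod 4 = 1, 490861 mod 4 = 1; sign now +1
(490861/391653) = (99208/391653)   [reduce mod 391653]
99208 = 2^3·12401; (2/391653) = -1 since 391653 mod 8 = 5, so (99208/391653) = (-1)^3·(12401/391653); sign now -1
reciprocity: (12401/391653) = +1·(391653/12401) since 12401 mod 4 = 1, 391653 mod 4 = 1; sign now -1
(391653/12401) = (7222/12401)   [reduce mod 12401]
7222 = 2^1·3611; (2/12401) = +1 since 12401 mod 8 = 1, so (7222/12401) = (+1)^1·(3611/12401); sign now -1
reciprocity: (3611/12401) = +1·(12401/3611) since 3611 mod 4 = 3, 12401 mod 4 = 1; sign now -1
(12401/3611) = (1568/3611)   [reduce mod 3611]
1568 = 2^5·49; (2/3611) = -1 since 3611 mod 8 = 3, so (1568/3611) = (-1)^5·(49/3611); sign now +1
reciprocity: (49/3611) = +1·(3611/49) since 49 mod 4 = 1, 3611 mod 4 = 3; sign now +1
(3611/49) = (34/49)   [reduce mod 49]
34 = 2^1·17; (2/49) = +1 since 49 mod 8 = 1, so (34/49) = (+1)^1·(17/49); sign now +1
reciprocity: (17/49) = +1·(49/17) since 17 mod 4 = 1, 49 mod 4 = 1; sign now +1
(49/17) = (15/17)   [reduce mod 17]
reciprocity: (15/17) = +1·(17/15) since 15 mod 4 = 3, 17 mod 4 = 1; sign now +1
(17/15) = (2/15)   [reduce mod 15]
2 = 2^1·1; (2/15) = +1 since 15 mod 8 = 7, so (2/15) = (+1)^1·(1/15); sign now +1
(1/15) = 1; final value = sign = +1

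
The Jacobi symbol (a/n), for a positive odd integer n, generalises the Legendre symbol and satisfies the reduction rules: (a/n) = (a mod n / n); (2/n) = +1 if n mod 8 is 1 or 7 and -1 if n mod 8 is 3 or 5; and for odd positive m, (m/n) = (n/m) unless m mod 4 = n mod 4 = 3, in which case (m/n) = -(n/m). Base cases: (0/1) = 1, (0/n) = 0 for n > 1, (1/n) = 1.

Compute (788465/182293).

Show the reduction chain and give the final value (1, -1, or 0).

-1

(788465/182293): 788465 mod 182293 = 59293, so (788465/182293) = (59293/182293)
flip (59293/182293) -> (182293/59293): both odd, 59293 mod 4 = 1, 182293 mod 4 = 1, so the flip contributes +1; sign now +1
(182293/59293): 182293 mod 59293 = 4414, so (182293/59293) = (4414/59293)
factor out 2^1: 4414 = 2^1·2207; with 59293 mod 8 = 5, (2/59293) = -1; sign now -1; continue with (2207/59293)
flip (2207/59293) -> (59293/2207): both odd, 2207 mod 4 = 3, 59293 mod 4 = 1, so the flip contributes +1; sign now -1
(59293/2207): 59293 mod 2207 = 1911, so (59293/2207) = (1911/2207)
flip (1911/2207) -> (2207/1911): both odd, 1911 mod 4 = 3, 2207 mod 4 = 3, so the flip contributes -1; sign now +1
(2207/1911): 2207 mod 1911 = 296, so (2207/1911) = (296/1911)
factor out 2^3: 296 = 2^3·37; with 1911 mod 8 = 7, (2/1911) = +1; sign now +1; continue with (37/1911)
flip (37/1911) -> (1911/37): both odd, 37 mod 4 = 1, 1911 mod 4 = 3, so the flip contributes +1; sign now +1
(1911/37): 1911 mod 37 = 24, so (1911/37) = (24/37)
factor out 2^3: 24 = 2^3·3; with 37 mod 8 = 5, (2/37) = -1; sign now -1; continue with (3/37)
flip (3/37) -> (37/3): both odd, 3 mod 4 = 3, 37 mod 4 = 1, so the flip contributes +1; sign now -1
(37/3): 37 mod 3 = 1, so (37/3) = (1/3)
reached (1/3) = 1, so the symbol is -1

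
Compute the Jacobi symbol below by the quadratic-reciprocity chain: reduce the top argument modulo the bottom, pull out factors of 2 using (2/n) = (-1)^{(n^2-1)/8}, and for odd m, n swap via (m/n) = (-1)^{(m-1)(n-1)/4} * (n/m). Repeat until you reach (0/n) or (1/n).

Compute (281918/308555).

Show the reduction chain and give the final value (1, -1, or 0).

0

281918 = 2^1·140959; (2/308555) = -1 since 308555 mod 8 = 3, so (281918/308555) = (-1)^1·(140959/308555); sign now -1
reciprocity: (140959/308555) = -1·(308555/140959) since 140959 mod 4 = 3, 308555 mod 4 = 3; sign now +1
(308555/140959) = (26637/140959)   [reduce mod 140959]
reciprocity: (26637/140959) = +1·(140959/26637) since 26637 mod 4 = 1, 140959 mod 4 = 3; sign now +1
(140959/26637) = (7774/26637)   [reduce mod 26637]
7774 = 2^1·3887; (2/26637) = -1 since 26637 mod 8 = 5, so (7774/26637) = (-1)^1·(3887/26637); sign now -1
reciprocity: (3887/26637) = +1·(26637/3887) since 3887 mod 4 = 3, 26637 mod 4 = 1; sign now -1
(26637/3887) = (3315/3887)   [reduce mod 3887]
reciprocity: (3315/3887) = -1·(3887/3315) since 3315 mod 4 = 3, 3887 mod 4 = 3; sign now +1
(3887/3315) = (572/3315)   [reduce mod 3315]
572 = 2^2·143; (2/3315) = -1 since 3315 mod 8 = 3, so (572/3315) = (-1)^2·(143/3315); sign now +1
reciprocity: (143/3315) = -1·(3315/143) since 143 mod 4 = 3, 3315 mod 4 = 3; sign now -1
(3315/143) = (26/143)   [reduce mod 143]
26 = 2^1·13; (2/143) = +1 since 143 mod 8 = 7, so (26/143) = (+1)^1·(13/143); sign now -1
reciprocity: (13/143) = +1·(143/13) since 13 mod 4 = 1, 143 mod 4 = 3; sign now -1
(143/13) = (0/13)   [reduce mod 13]
(0/13) = 0   [gcd(a, n) > 1]; final value = 0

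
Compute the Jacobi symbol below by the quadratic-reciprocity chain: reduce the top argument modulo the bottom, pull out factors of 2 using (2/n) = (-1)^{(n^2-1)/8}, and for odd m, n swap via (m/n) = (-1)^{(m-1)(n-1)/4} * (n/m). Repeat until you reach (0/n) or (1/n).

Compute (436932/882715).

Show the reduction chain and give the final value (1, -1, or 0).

0

436932 = 2^2·109233; (2/882715) = -1 since 882715 mod 8 = 3, so (436932/882715) = (-1)^2·(109233/882715); sign now +1
reciprocity: (109233/882715) = +1·(882715/109233) since 109233 mod 4 = 1, 882715 mod 4 = 3; sign now +1
(882715/109233) = (8851/109233)   [reduce mod 109233]
reciprocity: (8851/109233) = +1·(109233/8851) since 8851 mod 4 = 3, 109233 mod 4 = 1; sign now +1
(109233/8851) = (3021/8851)   [reduce mod 8851]
reciprocity: (3021/8851) = +1·(8851/3021) since 3021 mod 4 = 1, 8851 mod 4 = 3; sign now +1
(8851/3021) = (2809/3021)   [reduce mod 3021]
reciprocity: (2809/3021) = +1·(3021/2809) since 2809 mod 4 = 1, 3021 mod 4 = 1; sign now +1
(3021/2809) = (212/2809)   [reduce mod 2809]
212 = 2^2·53; (2/2809) = +1 since 2809 mod 8 = 1, so (212/2809) = (+1)^2·(53/2809); sign now +1
reciprocity: (53/2809) = +1·(2809/53) since 53 mod 4 = 1, 2809 mod 4 = 1; sign now +1
(2809/53) = (0/53)   [reduce mod 53]
(0/53) = 0   [gcd(a, n) > 1]; final value = 0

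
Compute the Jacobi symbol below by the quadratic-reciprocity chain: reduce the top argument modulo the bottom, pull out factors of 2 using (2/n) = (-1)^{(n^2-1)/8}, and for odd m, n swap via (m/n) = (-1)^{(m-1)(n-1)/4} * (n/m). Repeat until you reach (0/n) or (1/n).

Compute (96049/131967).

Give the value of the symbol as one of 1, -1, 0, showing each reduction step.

-1

flip (96049/131967) -> (131967/96049): both odd, 96049 mod 4 = 1, 131967 mod 4 = 3, so the flip contributes +1; sign now +1
(131967/96049): 131967 mod 96049 = 35918, so (131967/96049) = (35918/96049)
factor out 2^1: 35918 = 2^1·17959; with 96049 mod 8 = 1, (2/96049) = +1; sign now +1; continue with (17959/96049)
flip (17959/96049) -> (96049/17959): both odd, 17959 mod 4 = 3, 96049 mod 4 = 1, so the flip contributes +1; sign now +1
(96049/17959): 96049 mod 17959 = 6254, so (96049/17959) = (6254/17959)
factor out 2^1: 6254 = 2^1·3127; with 17959 mod 8 = 7, (2/17959) = +1; sign now +1; continue with (3127/17959)
flip (3127/17959) -> (17959/3127): both odd, 3127 mod 4 = 3, 17959 mod 4 = 3, so the flip contributes -1; sign now -1
(17959/3127): 17959 mod 3127 = 2324, so (17959/3127) = (2324/3127)
factor out 2^2: 2324 = 2^2·581; with 3127 mod 8 = 7, (2/3127) = +1; sign now -1; continue with (581/3127)
flip (581/3127) -> (3127/581): both odd, 581 mod 4 = 1, 3127 mod 4 = 3, so the flip contributes +1; sign now -1
(3127/581): 3127 mod 581 = 222, so (3127/581) = (222/581)
factor out 2^1: 222 = 2^1·111; with 581 mod 8 = 5, (2/581) = -1; sign now +1; continue with (111/581)
flip (111/581) -> (581/111): both odd, 111 mod 4 = 3, 581 mod 4 = 1, so the flip contributes +1; sign now +1
(581/111): 581 mod 111 = 26, so (581/111) = (26/111)
factor out 2^1: 26 = 2^1·13; with 111 mod 8 = 7, (2/111) = +1; sign now +1; continue with (13/111)
flip (13/111) -> (111/13): both odd, 13 mod 4 = 1, 111 mod 4 = 3, so the flip contributes +1; sign now +1
(111/13): 111 mod 13 = 7, so (111/13) = (7/13)
flip (7/13) -> (13/7): both odd, 7 mod 4 = 3, 13 mod 4 = 1, so the flip contributes +1; sign now +1
(13/7): 13 mod 7 = 6, so (13/7) = (6/7)
factor out 2^1: 6 = 2^1·3; with 7 mod 8 = 7, (2/7) = +1; sign now +1; continue with (3/7)
flip (3/7) -> (7/3): both odd, 3 mod 4 = 3, 7 mod 4 = 3, so the flip contributes -1; sign now -1
(7/3): 7 mod 3 = 1, so (7/3) = (1/3)
reached (1/3) = 1, so the symbol is -1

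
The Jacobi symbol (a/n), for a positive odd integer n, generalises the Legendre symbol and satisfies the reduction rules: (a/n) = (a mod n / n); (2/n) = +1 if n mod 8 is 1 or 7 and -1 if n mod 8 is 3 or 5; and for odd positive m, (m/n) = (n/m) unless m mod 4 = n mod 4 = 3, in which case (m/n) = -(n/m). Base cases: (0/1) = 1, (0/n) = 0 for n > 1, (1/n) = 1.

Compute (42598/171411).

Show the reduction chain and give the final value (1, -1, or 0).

factor out 2^1: 42598 = 2^1·21299; with 171411 mod 8 = 3, (2/171411) = -1; sign now -1; continue with (21299/171411)
flip (21299/171411) -> (171411/21299): both odd, 21299 mod 4 = 3, 171411 mod 4 = 3, so the flip contributes -1; sign now +1
(171411/21299): 171411 mod 21299 = 1019, so (171411/21299) = (1019/21299)
flip (1019/21299) -> (21299/1019): both odd, 1019 mod 4 = 3, 21299 mod 4 = 3, so the flip contributes -1; sign now -1
(21299/1019): 21299 mod 1019 = 919, so (21299/1019) = (919/1019)
flip (919/1019) -> (1019/919): both odd, 919 mod 4 = 3, 1019 mod 4 = 3, so the flip contributes -1; sign now +1
(1019/919): 1019 mod 919 = 100, so (1019/919) = (100/919)
factor out 2^2: 100 = 2^2·25; with 919 mod 8 = 7, (2/919) = +1; sign now +1; continue with (25/919)
flip (25/919) -> (919/25): both odd, 25 mod 4 = 1, 919 mod 4 = 3, so the flip contributes +1; sign now +1
(919/25): 919 mod 25 = 19, so (919/25) = (19/25)
flip (19/25) -> (25/19): both odd, 19 mod 4 = 3, 25 mod 4 = 1, so the flip contributes +1; sign now +1
(25/19): 25 mod 19 = 6, so (25/19) = (6/19)
factor out 2^1: 6 = 2^1·3; with 19 mod 8 = 3, (2/19) = -1; sign now -1; continue with (3/19)
flip (3/19) -> (19/3): both odd, 3 mod 4 = 3, 19 mod 4 = 3, so the flip contributes -1; sign now +1
(19/3): 19 mod 3 = 1, so (19/3) = (1/3)
reached (1/3) = 1, so the symbol is +1

1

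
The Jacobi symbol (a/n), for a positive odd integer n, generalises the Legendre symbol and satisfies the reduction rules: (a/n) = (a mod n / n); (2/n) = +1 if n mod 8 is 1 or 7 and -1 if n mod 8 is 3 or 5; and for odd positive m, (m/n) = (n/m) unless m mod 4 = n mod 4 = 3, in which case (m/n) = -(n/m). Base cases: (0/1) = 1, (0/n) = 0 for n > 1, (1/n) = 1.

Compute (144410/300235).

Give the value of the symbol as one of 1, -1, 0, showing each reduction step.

factor out 2^1: 144410 = 2^1·72205; with 300235 mod 8 = 3, (2/300235) = -1; sign now -1; continue with (72205/300235)
flip (72205/300235) -> (300235/72205): both odd, 72205 mod 4 = 1, 300235 mod 4 = 3, so the flip contributes +1; sign now -1
(300235/72205): 300235 mod 72205 = 11415, so (300235/72205) = (11415/72205)
flip (11415/72205) -> (72205/11415): both odd, 11415 mod 4 = 3, 72205 mod 4 = 1, so the flip contributes +1; sign now -1
(72205/11415): 72205 mod 11415 = 3715, so (72205/11415) = (3715/11415)
flip (3715/11415) -> (11415/3715): both odd, 3715 mod 4 = 3, 11415 mod 4 = 3, so the flip contributes -1; sign now +1
(11415/3715): 11415 mod 3715 = 270, so (11415/3715) = (270/3715)
factor out 2^1: 270 = 2^1·135; with 3715 mod 8 = 3, (2/3715) = -1; sign now -1; continue with (135/3715)
flip (135/3715) -> (3715/135): both odd, 135 mod 4 = 3, 3715 mod 4 = 3, so the flip contributes -1; sign now +1
(3715/135): 3715 mod 135 = 70, so (3715/135) = (70/135)
factor out 2^1: 70 = 2^1·35; with 135 mod 8 = 7, (2/135) = +1; sign now +1; continue with (35/135)
flip (35/135) -> (135/35): both odd, 35 mod 4 = 3, 135 mod 4 = 3, so the flip contributes -1; sign now -1
(135/35): 135 mod 35 = 30, so (135/35) = (30/35)
factor out 2^1: 30 = 2^1·15; with 35 mod 8 = 3, (2/35) = -1; sign now +1; continue with (15/35)
flip (15/35) -> (35/15): both odd, 15 mod 4 = 3, 35 mod 4 = 3, so the flip contributes -1; sign now -1
(35/15): 35 mod 15 = 5, so (35/15) = (5/15)
flip (5/15) -> (15/5): both odd, 5 mod 4 = 1, 15 mod 4 = 3, so the flip contributes +1; sign now -1
(15/5): 15 mod 5 = 0, so (15/5) = (0/5)
reached (0/5); gcd(a, n) > 1, so (0/5) = 0 and the symbol is 0

0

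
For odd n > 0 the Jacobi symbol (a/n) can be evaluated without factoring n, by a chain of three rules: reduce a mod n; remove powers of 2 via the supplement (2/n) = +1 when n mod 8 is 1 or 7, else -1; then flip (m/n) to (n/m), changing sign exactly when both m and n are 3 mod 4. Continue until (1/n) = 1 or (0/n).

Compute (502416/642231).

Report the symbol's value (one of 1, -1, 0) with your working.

502416 = 2^4·31401; (2/642231) = +1 since 642231 mod 8 = 7, so (502416/642231) = (+1)^4·(31401/642231); sign now +1
reciprocity: (31401/642231) = +1·(642231/31401) since 31401 mod 4 = 1, 642231 mod 4 = 3; sign now +1
(642231/31401) = (14211/31401)   [reduce mod 31401]
reciprocity: (14211/31401) = +1·(31401/14211) since 14211 mod 4 = 3, 31401 mod 4 = 1; sign now +1
(31401/14211) = (2979/14211)   [reduce mod 14211]
reciprocity: (2979/14211) = -1·(14211/2979) since 2979 mod 4 = 3, 14211 mod 4 = 3; sign now -1
(14211/2979) = (2295/2979)   [reduce mod 2979]
reciprocity: (2295/2979) = -1·(2979/2295) since 2295 mod 4 = 3, 2979 mod 4 = 3; sign now +1
(2979/2295) = (684/2295)   [reduce mod 2295]
684 = 2^2·171; (2/2295) = +1 since 2295 mod 8 = 7, so (684/2295) = (+1)^2·(171/2295); sign now +1
reciprocity: (171/2295) = -1·(2295/171) since 171 mod 4 = 3, 2295 mod 4 = 3; sign now -1
(2295/171) = (72/171)   [reduce mod 171]
72 = 2^3·9; (2/171) = -1 since 171 mod 8 = 3, so (72/171) = (-1)^3·(9/171); sign now +1
reciprocity: (9/171) = +1·(171/9) since 9 mod 4 = 1, 171 mod 4 = 3; sign now +1
(171/9) = (0/9)   [reduce mod 9]
(0/9) = 0   [gcd(a, n) > 1]; final value = 0

0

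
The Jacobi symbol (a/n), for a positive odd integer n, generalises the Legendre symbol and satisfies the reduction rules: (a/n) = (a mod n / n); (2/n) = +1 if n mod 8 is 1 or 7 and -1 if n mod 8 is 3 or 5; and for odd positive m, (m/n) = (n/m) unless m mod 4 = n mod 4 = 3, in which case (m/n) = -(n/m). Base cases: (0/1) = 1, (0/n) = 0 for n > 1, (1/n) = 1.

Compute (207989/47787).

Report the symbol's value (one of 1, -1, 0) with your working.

1

(207989/47787): 207989 mod 47787 = 16841, so (207989/47787) = (16841/47787)
flip (16841/47787) -> (47787/16841): both odd, 16841 mod 4 = 1, 47787 mod 4 = 3, so the flip contributes +1; sign now +1
(47787/16841): 47787 mod 16841 = 14105, so (47787/16841) = (14105/16841)
flip (14105/16841) -> (16841/14105): both odd, 14105 mod 4 = 1, 16841 mod 4 = 1, so the flip contributes +1; sign now +1
(16841/14105): 16841 mod 14105 = 2736, so (16841/14105) = (2736/14105)
factor out 2^4: 2736 = 2^4·171; with 14105 mod 8 = 1, (2/14105) = +1; sign now +1; continue with (171/14105)
flip (171/14105) -> (14105/171): both odd, 171 mod 4 = 3, 14105 mod 4 = 1, so the flip contributes +1; sign now +1
(14105/171): 14105 mod 171 = 83, so (14105/171) = (83/171)
flip (83/171) -> (171/83): both odd, 83 mod 4 = 3, 171 mod 4 = 3, so the flip contributes -1; sign now -1
(171/83): 171 mod 83 = 5, so (171/83) = (5/83)
flip (5/83) -> (83/5): both odd, 5 mod 4 = 1, 83 mod 4 = 3, so the flip contributes +1; sign now -1
(83/5): 83 mod 5 = 3, so (83/5) = (3/5)
flip (3/5) -> (5/3): both odd, 3 mod 4 = 3, 5 mod 4 = 1, so the flip contributes +1; sign now -1
(5/3): 5 mod 3 = 2, so (5/3) = (2/3)
factor out 2^1: 2 = 2^1·1; with 3 mod 8 = 3, (2/3) = -1; sign now +1; continue with (1/3)
reached (1/3) = 1, so the symbol is +1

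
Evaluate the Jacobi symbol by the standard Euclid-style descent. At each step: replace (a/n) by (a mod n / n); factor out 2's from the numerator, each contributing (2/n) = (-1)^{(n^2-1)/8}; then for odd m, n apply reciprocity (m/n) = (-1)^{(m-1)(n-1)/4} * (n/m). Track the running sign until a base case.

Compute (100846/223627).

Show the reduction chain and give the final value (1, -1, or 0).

factor out 2^1: 100846 = 2^1·50423; with 223627 mod 8 = 3, (2/223627) = -1; sign now -1; continue with (50423/223627)
flip (50423/223627) -> (223627/50423): both odd, 50423 mod 4 = 3, 223627 mod 4 = 3, so the flip contributes -1; sign now +1
(223627/50423): 223627 mod 50423 = 21935, so (223627/50423) = (21935/50423)
flip (21935/50423) -> (50423/21935): both odd, 21935 mod 4 = 3, 50423 mod 4 = 3, so the flip contributes -1; sign now -1
(50423/21935): 50423 mod 21935 = 6553, so (50423/21935) = (6553/21935)
flip (6553/21935) -> (21935/6553): both odd, 6553 mod 4 = 1, 21935 mod 4 = 3, so the flip contributes +1; sign now -1
(21935/6553): 21935 mod 6553 = 2276, so (21935/6553) = (2276/6553)
factor out 2^2: 2276 = 2^2·569; with 6553 mod 8 = 1, (2/6553) = +1; sign now -1; continue with (569/6553)
flip (569/6553) -> (6553/569): both odd, 569 mod 4 = 1, 6553 mod 4 = 1, so the flip contributes +1; sign now -1
(6553/569): 6553 mod 569 = 294, so (6553/569) = (294/569)
factor out 2^1: 294 = 2^1·147; with 569 mod 8 = 1, (2/569) = +1; sign now -1; continue with (147/569)
flip (147/569) -> (569/147): both odd, 147 mod 4 = 3, 569 mod 4 = 1, so the flip contributes +1; sign now -1
(569/147): 569 mod 147 = 128, so (569/147) = (128/147)
factor out 2^7: 128 = 2^7·1; with 147 mod 8 = 3, (2/147) = -1; sign now +1; continue with (1/147)
reached (1/147) = 1, so the symbol is +1

1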